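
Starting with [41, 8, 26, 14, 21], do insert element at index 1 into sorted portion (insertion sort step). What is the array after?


After one pass: [8, 41, 26, 14, 21]


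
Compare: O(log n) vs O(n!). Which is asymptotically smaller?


logarithmic grows slower than factorial
O(log n) is asymptotically smaller; O(n!) grows faster


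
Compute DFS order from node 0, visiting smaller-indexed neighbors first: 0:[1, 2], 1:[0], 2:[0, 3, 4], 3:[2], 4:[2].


DFS stack-based: start with [0]
Visit order: [0, 1, 2, 3, 4]


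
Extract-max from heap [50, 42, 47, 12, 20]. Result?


Max = 50
Replace root with last, heapify down
Resulting heap: [47, 42, 20, 12]


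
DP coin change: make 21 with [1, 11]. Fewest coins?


dp[0]=0; dp[i]=1+min(dp[i-c] for c in coins)
...dp[16]=6, dp[17]=7, dp[18]=8, dp[19]=9, dp[20]=10, dp[21]=11
Minimum coins for 21 = 11


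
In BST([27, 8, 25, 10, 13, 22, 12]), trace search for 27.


BST root = 27
Search for 27: compare at each node
Path: [27]


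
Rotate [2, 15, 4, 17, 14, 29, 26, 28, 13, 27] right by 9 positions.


Right rotate by 9: [15, 4, 17, 14, 29, 26, 28, 13, 27, 2]


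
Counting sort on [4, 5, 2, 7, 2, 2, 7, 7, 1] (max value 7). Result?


Count array: [0, 1, 3, 0, 1, 1, 0, 3]
Reconstruct: [1, 2, 2, 2, 4, 5, 7, 7, 7]


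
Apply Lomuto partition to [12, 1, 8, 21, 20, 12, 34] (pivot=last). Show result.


Elements <= 34 go left of pivot.
Result: [12, 1, 8, 21, 20, 12, 34], pivot at index 6


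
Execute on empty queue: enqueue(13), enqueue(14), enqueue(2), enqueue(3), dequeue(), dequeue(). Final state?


enqueue(13) -> [13]
enqueue(14) -> [13, 14]
enqueue(2) -> [13, 14, 2]
enqueue(3) -> [13, 14, 2, 3]
dequeue() returns 13 -> [14, 2, 3]
dequeue() returns 14 -> [2, 3]
Final queue (front to back): [2, 3]


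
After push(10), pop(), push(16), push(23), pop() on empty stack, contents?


push(10) -> [10]
pop() returns 10 -> []
push(16) -> [16]
push(23) -> [16, 23]
pop() returns 23 -> [16]
Final stack (bottom to top): [16]


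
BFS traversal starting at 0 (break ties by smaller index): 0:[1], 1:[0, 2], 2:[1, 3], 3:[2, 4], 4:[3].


BFS queue: start with [0]
Visit order: [0, 1, 2, 3, 4]


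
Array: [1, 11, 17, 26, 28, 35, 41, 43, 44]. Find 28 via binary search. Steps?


Search for 28:
[0,8] mid=4 arr[4]=28
Total: 1 comparisons


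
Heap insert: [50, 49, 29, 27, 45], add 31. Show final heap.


Append 31: [50, 49, 29, 27, 45, 31]
Bubble up: swap idx 5(31) with idx 2(29)
Result: [50, 49, 31, 27, 45, 29]


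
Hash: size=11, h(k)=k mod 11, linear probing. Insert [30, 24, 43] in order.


Insertions: 30->slot 8; 24->slot 2; 43->slot 10
Table: [None, None, 24, None, None, None, None, None, 30, None, 43]


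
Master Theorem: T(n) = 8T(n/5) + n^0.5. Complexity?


a=8, b=5, c=0.5. log_5(8)=1.292 > c=0.5. Case 1: O(n^log_b(a)) = O(n^1.292)
Complexity: O(n^1.292)


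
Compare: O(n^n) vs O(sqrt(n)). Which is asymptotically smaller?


sublinear grows slower than n^n
O(sqrt(n)) is asymptotically smaller; O(n^n) grows faster


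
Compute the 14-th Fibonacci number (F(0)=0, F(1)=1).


F(n)=F(n-1)+F(n-2)
...F(12)=144, F(13)=233, F(14)=377


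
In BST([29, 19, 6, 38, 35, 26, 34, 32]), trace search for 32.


BST root = 29
Search for 32: compare at each node
Path: [29, 38, 35, 34, 32]


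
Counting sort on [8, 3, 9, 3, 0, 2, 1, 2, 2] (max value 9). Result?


Count array: [1, 1, 3, 2, 0, 0, 0, 0, 1, 1]
Reconstruct: [0, 1, 2, 2, 2, 3, 3, 8, 9]


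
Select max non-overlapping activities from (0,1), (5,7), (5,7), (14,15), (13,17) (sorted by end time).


Greedy: pick earliest-ending, then skip overlaps.
Selected (3 activities): [(0, 1), (5, 7), (14, 15)]


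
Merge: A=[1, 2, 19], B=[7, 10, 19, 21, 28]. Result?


Compare heads, take smaller each step.
Merged: [1, 2, 7, 10, 19, 19, 21, 28]


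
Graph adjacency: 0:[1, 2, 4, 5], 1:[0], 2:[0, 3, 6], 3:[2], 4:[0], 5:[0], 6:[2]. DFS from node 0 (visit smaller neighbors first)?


DFS stack-based: start with [0]
Visit order: [0, 1, 2, 3, 6, 4, 5]


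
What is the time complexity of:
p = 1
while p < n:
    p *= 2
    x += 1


Per nesting level: O(log n) = O(log n)
Complexity: O(log n)


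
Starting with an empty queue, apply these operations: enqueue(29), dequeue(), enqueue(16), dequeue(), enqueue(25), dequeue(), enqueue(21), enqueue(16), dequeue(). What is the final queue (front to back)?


enqueue(29) -> [29]
dequeue() returns 29 -> []
enqueue(16) -> [16]
dequeue() returns 16 -> []
enqueue(25) -> [25]
dequeue() returns 25 -> []
enqueue(21) -> [21]
enqueue(16) -> [21, 16]
dequeue() returns 21 -> [16]
Final queue (front to back): [16]


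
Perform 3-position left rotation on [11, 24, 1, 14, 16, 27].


Left rotate by 3: [14, 16, 27, 11, 24, 1]


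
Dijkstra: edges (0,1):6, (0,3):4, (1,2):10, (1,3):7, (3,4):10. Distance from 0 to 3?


Dijkstra from 0:
Distances: {0: 0, 1: 6, 2: 16, 3: 4, 4: 14}
Shortest distance to 3 = 4, path = [0, 3]


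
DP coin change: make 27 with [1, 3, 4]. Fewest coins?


dp[0]=0; dp[i]=1+min(dp[i-c] for c in coins)
...dp[22]=6, dp[23]=6, dp[24]=6, dp[25]=7, dp[26]=7, dp[27]=7
Minimum coins for 27 = 7


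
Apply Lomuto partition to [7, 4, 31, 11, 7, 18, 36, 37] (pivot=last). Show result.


Elements <= 37 go left of pivot.
Result: [7, 4, 31, 11, 7, 18, 36, 37], pivot at index 7


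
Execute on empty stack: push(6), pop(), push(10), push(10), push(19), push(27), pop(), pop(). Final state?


push(6) -> [6]
pop() returns 6 -> []
push(10) -> [10]
push(10) -> [10, 10]
push(19) -> [10, 10, 19]
push(27) -> [10, 10, 19, 27]
pop() returns 27 -> [10, 10, 19]
pop() returns 19 -> [10, 10]
Final stack (bottom to top): [10, 10]


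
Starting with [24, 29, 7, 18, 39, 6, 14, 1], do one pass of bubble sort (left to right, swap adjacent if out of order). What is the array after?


After one pass: [24, 7, 18, 29, 6, 14, 1, 39]


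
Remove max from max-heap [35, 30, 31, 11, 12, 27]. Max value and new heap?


Max = 35
Replace root with last, heapify down
Resulting heap: [31, 30, 27, 11, 12]


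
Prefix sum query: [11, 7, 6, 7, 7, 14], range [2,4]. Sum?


Prefix sums: [0, 11, 18, 24, 31, 38, 52]
Sum[2..4] = prefix[5] - prefix[2] = 38 - 18 = 20


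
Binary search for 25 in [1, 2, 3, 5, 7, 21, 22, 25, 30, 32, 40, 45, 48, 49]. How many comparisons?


Search for 25:
[0,13] mid=6 arr[6]=22
[7,13] mid=10 arr[10]=40
[7,9] mid=8 arr[8]=30
[7,7] mid=7 arr[7]=25
Total: 4 comparisons


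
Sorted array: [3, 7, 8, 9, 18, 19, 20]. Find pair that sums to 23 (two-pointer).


Two pointers: lo=0, hi=6
Found pair: (3, 20) summing to 23


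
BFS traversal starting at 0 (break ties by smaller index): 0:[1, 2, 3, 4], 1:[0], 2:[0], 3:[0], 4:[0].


BFS queue: start with [0]
Visit order: [0, 1, 2, 3, 4]


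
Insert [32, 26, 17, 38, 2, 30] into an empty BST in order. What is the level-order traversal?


Root = 32; build tree by BST insertion.
Level-Order traversal: [32, 26, 38, 17, 30, 2]


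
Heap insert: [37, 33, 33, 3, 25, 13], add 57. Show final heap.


Append 57: [37, 33, 33, 3, 25, 13, 57]
Bubble up: swap idx 6(57) with idx 2(33); swap idx 2(57) with idx 0(37)
Result: [57, 33, 37, 3, 25, 13, 33]


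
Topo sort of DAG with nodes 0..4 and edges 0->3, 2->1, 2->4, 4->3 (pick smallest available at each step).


Kahn's algorithm, process smallest node first
Order: [0, 2, 1, 4, 3]


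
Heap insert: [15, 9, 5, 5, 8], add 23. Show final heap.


Append 23: [15, 9, 5, 5, 8, 23]
Bubble up: swap idx 5(23) with idx 2(5); swap idx 2(23) with idx 0(15)
Result: [23, 9, 15, 5, 8, 5]


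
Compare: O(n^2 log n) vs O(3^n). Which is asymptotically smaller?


n^2 log n grows slower than exponential (base 3)
O(n^2 log n) is asymptotically smaller; O(3^n) grows faster


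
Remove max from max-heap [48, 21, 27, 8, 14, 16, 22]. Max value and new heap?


Max = 48
Replace root with last, heapify down
Resulting heap: [27, 21, 22, 8, 14, 16]


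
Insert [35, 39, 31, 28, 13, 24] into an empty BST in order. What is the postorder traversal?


Root = 35; build tree by BST insertion.
Postorder traversal: [24, 13, 28, 31, 39, 35]


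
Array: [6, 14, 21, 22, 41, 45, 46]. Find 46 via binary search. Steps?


Search for 46:
[0,6] mid=3 arr[3]=22
[4,6] mid=5 arr[5]=45
[6,6] mid=6 arr[6]=46
Total: 3 comparisons


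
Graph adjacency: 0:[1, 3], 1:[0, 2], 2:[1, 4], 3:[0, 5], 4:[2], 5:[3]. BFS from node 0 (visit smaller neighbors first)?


BFS queue: start with [0]
Visit order: [0, 1, 3, 2, 5, 4]


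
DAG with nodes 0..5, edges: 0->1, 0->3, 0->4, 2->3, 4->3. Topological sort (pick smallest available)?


Kahn's algorithm, process smallest node first
Order: [0, 1, 2, 4, 3, 5]


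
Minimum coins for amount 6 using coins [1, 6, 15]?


dp[0]=0; dp[i]=1+min(dp[i-c] for c in coins)
...dp[1]=1, dp[2]=2, dp[3]=3, dp[4]=4, dp[5]=5, dp[6]=1
Minimum coins for 6 = 1


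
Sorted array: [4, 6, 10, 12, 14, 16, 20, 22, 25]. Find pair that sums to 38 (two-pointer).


Two pointers: lo=0, hi=8
Found pair: (16, 22) summing to 38


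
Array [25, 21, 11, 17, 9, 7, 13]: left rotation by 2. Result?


Left rotate by 2: [11, 17, 9, 7, 13, 25, 21]


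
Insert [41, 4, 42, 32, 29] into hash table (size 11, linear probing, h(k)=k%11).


Insertions: 41->slot 8; 4->slot 4; 42->slot 9; 32->slot 10; 29->slot 7
Table: [None, None, None, None, 4, None, None, 29, 41, 42, 32]


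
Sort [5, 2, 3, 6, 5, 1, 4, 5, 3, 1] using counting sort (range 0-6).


Count array: [0, 2, 1, 2, 1, 3, 1]
Reconstruct: [1, 1, 2, 3, 3, 4, 5, 5, 5, 6]


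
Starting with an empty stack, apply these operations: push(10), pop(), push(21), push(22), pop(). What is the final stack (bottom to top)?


push(10) -> [10]
pop() returns 10 -> []
push(21) -> [21]
push(22) -> [21, 22]
pop() returns 22 -> [21]
Final stack (bottom to top): [21]


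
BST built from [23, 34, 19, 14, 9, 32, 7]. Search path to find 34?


BST root = 23
Search for 34: compare at each node
Path: [23, 34]


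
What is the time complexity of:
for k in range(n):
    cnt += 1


Per nesting level: O(n) = O(n)
Complexity: O(n)


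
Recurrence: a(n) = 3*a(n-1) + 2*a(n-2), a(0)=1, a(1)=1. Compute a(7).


Build bottom-up:
...a(5)=217, a(6)=773, a(7)=3*773+2*217=2753


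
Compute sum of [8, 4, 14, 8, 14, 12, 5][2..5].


Prefix sums: [0, 8, 12, 26, 34, 48, 60, 65]
Sum[2..5] = prefix[6] - prefix[2] = 60 - 12 = 48


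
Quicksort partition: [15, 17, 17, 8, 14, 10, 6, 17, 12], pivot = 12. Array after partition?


Elements <= 12 go left of pivot.
Result: [8, 10, 6, 12, 14, 17, 17, 17, 15], pivot at index 3


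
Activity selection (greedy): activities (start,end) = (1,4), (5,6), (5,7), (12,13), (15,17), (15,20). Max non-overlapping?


Greedy: pick earliest-ending, then skip overlaps.
Selected (4 activities): [(1, 4), (5, 6), (12, 13), (15, 17)]


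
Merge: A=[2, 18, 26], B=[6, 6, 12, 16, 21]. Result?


Compare heads, take smaller each step.
Merged: [2, 6, 6, 12, 16, 18, 21, 26]


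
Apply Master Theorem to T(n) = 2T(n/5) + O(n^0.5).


a=2, b=5, c=0.5. log_5(2)=0.431 < c=0.5. Case 3: O(n^c) = O(sqrt(n))
Complexity: O(sqrt(n))


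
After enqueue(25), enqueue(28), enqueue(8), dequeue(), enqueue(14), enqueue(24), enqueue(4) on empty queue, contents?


enqueue(25) -> [25]
enqueue(28) -> [25, 28]
enqueue(8) -> [25, 28, 8]
dequeue() returns 25 -> [28, 8]
enqueue(14) -> [28, 8, 14]
enqueue(24) -> [28, 8, 14, 24]
enqueue(4) -> [28, 8, 14, 24, 4]
Final queue (front to back): [28, 8, 14, 24, 4]


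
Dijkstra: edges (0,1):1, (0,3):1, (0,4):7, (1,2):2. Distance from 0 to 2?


Dijkstra from 0:
Distances: {0: 0, 1: 1, 2: 3, 3: 1, 4: 7}
Shortest distance to 2 = 3, path = [0, 1, 2]


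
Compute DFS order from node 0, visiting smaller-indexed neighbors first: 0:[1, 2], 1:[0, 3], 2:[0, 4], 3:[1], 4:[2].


DFS stack-based: start with [0]
Visit order: [0, 1, 3, 2, 4]


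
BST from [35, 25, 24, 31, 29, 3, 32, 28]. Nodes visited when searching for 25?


BST root = 35
Search for 25: compare at each node
Path: [35, 25]


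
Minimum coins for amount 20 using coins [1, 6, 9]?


dp[0]=0; dp[i]=1+min(dp[i-c] for c in coins)
...dp[15]=2, dp[16]=3, dp[17]=4, dp[18]=2, dp[19]=3, dp[20]=4
Minimum coins for 20 = 4


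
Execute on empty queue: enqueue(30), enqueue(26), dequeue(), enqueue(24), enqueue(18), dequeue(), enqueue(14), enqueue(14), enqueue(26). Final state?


enqueue(30) -> [30]
enqueue(26) -> [30, 26]
dequeue() returns 30 -> [26]
enqueue(24) -> [26, 24]
enqueue(18) -> [26, 24, 18]
dequeue() returns 26 -> [24, 18]
enqueue(14) -> [24, 18, 14]
enqueue(14) -> [24, 18, 14, 14]
enqueue(26) -> [24, 18, 14, 14, 26]
Final queue (front to back): [24, 18, 14, 14, 26]


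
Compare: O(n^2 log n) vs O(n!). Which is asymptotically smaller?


n^2 log n grows slower than factorial
O(n^2 log n) is asymptotically smaller; O(n!) grows faster


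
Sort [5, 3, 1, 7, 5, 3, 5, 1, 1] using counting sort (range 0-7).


Count array: [0, 3, 0, 2, 0, 3, 0, 1]
Reconstruct: [1, 1, 1, 3, 3, 5, 5, 5, 7]


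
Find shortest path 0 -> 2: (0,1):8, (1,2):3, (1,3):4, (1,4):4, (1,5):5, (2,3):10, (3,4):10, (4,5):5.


Dijkstra from 0:
Distances: {0: 0, 1: 8, 2: 11, 3: 12, 4: 12, 5: 13}
Shortest distance to 2 = 11, path = [0, 1, 2]


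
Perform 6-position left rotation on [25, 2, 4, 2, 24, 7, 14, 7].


Left rotate by 6: [14, 7, 25, 2, 4, 2, 24, 7]


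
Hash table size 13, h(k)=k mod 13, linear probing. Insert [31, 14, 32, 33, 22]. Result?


Insertions: 31->slot 5; 14->slot 1; 32->slot 6; 33->slot 7; 22->slot 9
Table: [None, 14, None, None, None, 31, 32, 33, None, 22, None, None, None]


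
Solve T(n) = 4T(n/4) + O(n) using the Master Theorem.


a=4, b=4, c=1. log_4(4)=1 = c=1. Case 2: O(n^c log n) = O(n log n)
Complexity: O(n log n)


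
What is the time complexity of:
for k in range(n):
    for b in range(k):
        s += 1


Per nesting level: O(n) * O(n) [triangular over k] = O(n^2)
Complexity: O(n^2)


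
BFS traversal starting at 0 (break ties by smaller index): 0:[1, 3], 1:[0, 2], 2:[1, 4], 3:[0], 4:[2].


BFS queue: start with [0]
Visit order: [0, 1, 3, 2, 4]


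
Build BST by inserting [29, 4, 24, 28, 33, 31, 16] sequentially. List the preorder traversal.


Root = 29; build tree by BST insertion.
Preorder traversal: [29, 4, 24, 16, 28, 33, 31]


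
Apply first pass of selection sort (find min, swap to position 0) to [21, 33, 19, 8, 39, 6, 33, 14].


After one pass: [6, 33, 19, 8, 39, 21, 33, 14]


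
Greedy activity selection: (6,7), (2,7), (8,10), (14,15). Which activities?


Greedy: pick earliest-ending, then skip overlaps.
Selected (3 activities): [(6, 7), (8, 10), (14, 15)]


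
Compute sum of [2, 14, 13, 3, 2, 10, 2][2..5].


Prefix sums: [0, 2, 16, 29, 32, 34, 44, 46]
Sum[2..5] = prefix[6] - prefix[2] = 44 - 16 = 28


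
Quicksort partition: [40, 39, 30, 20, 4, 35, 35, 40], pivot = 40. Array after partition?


Elements <= 40 go left of pivot.
Result: [40, 39, 30, 20, 4, 35, 35, 40], pivot at index 7


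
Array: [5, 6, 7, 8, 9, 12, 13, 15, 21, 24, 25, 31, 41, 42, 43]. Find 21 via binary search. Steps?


Search for 21:
[0,14] mid=7 arr[7]=15
[8,14] mid=11 arr[11]=31
[8,10] mid=9 arr[9]=24
[8,8] mid=8 arr[8]=21
Total: 4 comparisons


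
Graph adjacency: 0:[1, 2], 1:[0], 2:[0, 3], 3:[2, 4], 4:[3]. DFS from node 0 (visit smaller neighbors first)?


DFS stack-based: start with [0]
Visit order: [0, 1, 2, 3, 4]


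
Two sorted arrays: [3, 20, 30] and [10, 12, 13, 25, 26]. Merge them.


Compare heads, take smaller each step.
Merged: [3, 10, 12, 13, 20, 25, 26, 30]


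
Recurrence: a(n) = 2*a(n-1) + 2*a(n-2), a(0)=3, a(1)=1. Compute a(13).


Build bottom-up:
...a(11)=58400, a(12)=159552, a(13)=2*159552+2*58400=435904


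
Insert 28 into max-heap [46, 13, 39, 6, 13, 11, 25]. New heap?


Append 28: [46, 13, 39, 6, 13, 11, 25, 28]
Bubble up: swap idx 7(28) with idx 3(6); swap idx 3(28) with idx 1(13)
Result: [46, 28, 39, 13, 13, 11, 25, 6]


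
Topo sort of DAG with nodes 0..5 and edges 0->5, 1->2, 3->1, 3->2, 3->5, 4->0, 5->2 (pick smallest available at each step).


Kahn's algorithm, process smallest node first
Order: [3, 1, 4, 0, 5, 2]


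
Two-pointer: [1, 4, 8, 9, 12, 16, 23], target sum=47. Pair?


Two pointers: lo=0, hi=6
No pair sums to 47


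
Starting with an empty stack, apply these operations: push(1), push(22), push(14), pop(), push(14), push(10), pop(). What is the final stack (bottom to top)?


push(1) -> [1]
push(22) -> [1, 22]
push(14) -> [1, 22, 14]
pop() returns 14 -> [1, 22]
push(14) -> [1, 22, 14]
push(10) -> [1, 22, 14, 10]
pop() returns 10 -> [1, 22, 14]
Final stack (bottom to top): [1, 22, 14]


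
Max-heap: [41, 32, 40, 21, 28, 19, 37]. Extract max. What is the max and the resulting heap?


Max = 41
Replace root with last, heapify down
Resulting heap: [40, 32, 37, 21, 28, 19]


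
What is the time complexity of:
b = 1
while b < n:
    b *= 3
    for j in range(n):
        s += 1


Per nesting level: O(log n) * O(n) = O(n log n)
Complexity: O(n log n)


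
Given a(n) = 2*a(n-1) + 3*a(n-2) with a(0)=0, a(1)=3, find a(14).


Build bottom-up:
...a(12)=398580, a(13)=1195743, a(14)=2*1195743+3*398580=3587226


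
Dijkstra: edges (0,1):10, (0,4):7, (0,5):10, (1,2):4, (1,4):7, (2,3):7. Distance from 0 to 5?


Dijkstra from 0:
Distances: {0: 0, 1: 10, 2: 14, 3: 21, 4: 7, 5: 10}
Shortest distance to 5 = 10, path = [0, 5]


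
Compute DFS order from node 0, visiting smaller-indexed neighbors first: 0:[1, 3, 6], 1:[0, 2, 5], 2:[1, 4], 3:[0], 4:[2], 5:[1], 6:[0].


DFS stack-based: start with [0]
Visit order: [0, 1, 2, 4, 5, 3, 6]


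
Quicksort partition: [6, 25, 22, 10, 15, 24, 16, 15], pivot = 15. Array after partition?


Elements <= 15 go left of pivot.
Result: [6, 10, 15, 15, 22, 24, 16, 25], pivot at index 3


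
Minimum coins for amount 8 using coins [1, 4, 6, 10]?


dp[0]=0; dp[i]=1+min(dp[i-c] for c in coins)
...dp[3]=3, dp[4]=1, dp[5]=2, dp[6]=1, dp[7]=2, dp[8]=2
Minimum coins for 8 = 2


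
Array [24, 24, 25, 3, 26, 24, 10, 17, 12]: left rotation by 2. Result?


Left rotate by 2: [25, 3, 26, 24, 10, 17, 12, 24, 24]


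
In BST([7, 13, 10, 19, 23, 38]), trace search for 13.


BST root = 7
Search for 13: compare at each node
Path: [7, 13]


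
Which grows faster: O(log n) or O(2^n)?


logarithmic grows slower than exponential
O(log n) is asymptotically smaller; O(2^n) grows faster


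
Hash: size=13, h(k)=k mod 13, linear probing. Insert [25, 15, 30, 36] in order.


Insertions: 25->slot 12; 15->slot 2; 30->slot 4; 36->slot 10
Table: [None, None, 15, None, 30, None, None, None, None, None, 36, None, 25]


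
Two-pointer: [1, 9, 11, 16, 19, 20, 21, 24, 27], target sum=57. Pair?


Two pointers: lo=0, hi=8
No pair sums to 57


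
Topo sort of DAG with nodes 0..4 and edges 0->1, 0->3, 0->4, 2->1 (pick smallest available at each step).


Kahn's algorithm, process smallest node first
Order: [0, 2, 1, 3, 4]


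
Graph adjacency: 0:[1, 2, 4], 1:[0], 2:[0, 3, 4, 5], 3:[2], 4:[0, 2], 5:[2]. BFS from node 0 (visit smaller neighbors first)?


BFS queue: start with [0]
Visit order: [0, 1, 2, 4, 3, 5]


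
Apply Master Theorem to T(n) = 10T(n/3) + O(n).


a=10, b=3, c=1. log_3(10)=2.096 > c=1. Case 1: O(n^log_b(a)) = O(n^2.096)
Complexity: O(n^2.096)


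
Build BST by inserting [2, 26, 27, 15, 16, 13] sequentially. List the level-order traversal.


Root = 2; build tree by BST insertion.
Level-Order traversal: [2, 26, 15, 27, 13, 16]


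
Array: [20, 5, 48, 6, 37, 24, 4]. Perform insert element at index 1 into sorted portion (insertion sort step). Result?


After one pass: [5, 20, 48, 6, 37, 24, 4]


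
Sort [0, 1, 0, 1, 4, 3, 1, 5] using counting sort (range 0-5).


Count array: [2, 3, 0, 1, 1, 1]
Reconstruct: [0, 0, 1, 1, 1, 3, 4, 5]


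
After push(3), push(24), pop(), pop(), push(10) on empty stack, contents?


push(3) -> [3]
push(24) -> [3, 24]
pop() returns 24 -> [3]
pop() returns 3 -> []
push(10) -> [10]
Final stack (bottom to top): [10]


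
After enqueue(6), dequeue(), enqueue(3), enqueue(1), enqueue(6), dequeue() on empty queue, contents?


enqueue(6) -> [6]
dequeue() returns 6 -> []
enqueue(3) -> [3]
enqueue(1) -> [3, 1]
enqueue(6) -> [3, 1, 6]
dequeue() returns 3 -> [1, 6]
Final queue (front to back): [1, 6]


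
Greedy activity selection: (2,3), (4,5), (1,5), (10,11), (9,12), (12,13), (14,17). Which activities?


Greedy: pick earliest-ending, then skip overlaps.
Selected (5 activities): [(2, 3), (4, 5), (10, 11), (12, 13), (14, 17)]


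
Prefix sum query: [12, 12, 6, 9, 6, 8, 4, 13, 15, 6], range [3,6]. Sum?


Prefix sums: [0, 12, 24, 30, 39, 45, 53, 57, 70, 85, 91]
Sum[3..6] = prefix[7] - prefix[3] = 57 - 30 = 27


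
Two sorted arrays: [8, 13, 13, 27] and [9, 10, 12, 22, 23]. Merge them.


Compare heads, take smaller each step.
Merged: [8, 9, 10, 12, 13, 13, 22, 23, 27]


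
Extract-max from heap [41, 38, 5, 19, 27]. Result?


Max = 41
Replace root with last, heapify down
Resulting heap: [38, 27, 5, 19]


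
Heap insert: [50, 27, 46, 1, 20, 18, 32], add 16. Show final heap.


Append 16: [50, 27, 46, 1, 20, 18, 32, 16]
Bubble up: swap idx 7(16) with idx 3(1)
Result: [50, 27, 46, 16, 20, 18, 32, 1]


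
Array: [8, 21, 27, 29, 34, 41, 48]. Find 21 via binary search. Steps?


Search for 21:
[0,6] mid=3 arr[3]=29
[0,2] mid=1 arr[1]=21
Total: 2 comparisons


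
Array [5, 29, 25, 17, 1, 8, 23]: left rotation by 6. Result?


Left rotate by 6: [23, 5, 29, 25, 17, 1, 8]


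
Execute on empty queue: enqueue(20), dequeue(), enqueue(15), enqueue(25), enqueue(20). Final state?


enqueue(20) -> [20]
dequeue() returns 20 -> []
enqueue(15) -> [15]
enqueue(25) -> [15, 25]
enqueue(20) -> [15, 25, 20]
Final queue (front to back): [15, 25, 20]


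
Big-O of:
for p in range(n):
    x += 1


Per nesting level: O(n) = O(n)
Complexity: O(n)


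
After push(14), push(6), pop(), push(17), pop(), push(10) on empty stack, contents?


push(14) -> [14]
push(6) -> [14, 6]
pop() returns 6 -> [14]
push(17) -> [14, 17]
pop() returns 17 -> [14]
push(10) -> [14, 10]
Final stack (bottom to top): [14, 10]


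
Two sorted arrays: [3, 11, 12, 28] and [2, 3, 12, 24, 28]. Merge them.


Compare heads, take smaller each step.
Merged: [2, 3, 3, 11, 12, 12, 24, 28, 28]


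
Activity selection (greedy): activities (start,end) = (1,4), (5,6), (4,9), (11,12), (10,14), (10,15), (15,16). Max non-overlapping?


Greedy: pick earliest-ending, then skip overlaps.
Selected (4 activities): [(1, 4), (5, 6), (11, 12), (15, 16)]


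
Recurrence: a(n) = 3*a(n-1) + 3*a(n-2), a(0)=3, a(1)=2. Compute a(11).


Build bottom-up:
...a(9)=154467, a(10)=585630, a(11)=3*585630+3*154467=2220291


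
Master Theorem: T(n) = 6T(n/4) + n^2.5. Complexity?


a=6, b=4, c=2.5. log_4(6)=1.292 < c=2.5. Case 3: O(n^c) = O(n^2.500)
Complexity: O(n^2.500)


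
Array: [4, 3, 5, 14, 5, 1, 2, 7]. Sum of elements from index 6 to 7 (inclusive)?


Prefix sums: [0, 4, 7, 12, 26, 31, 32, 34, 41]
Sum[6..7] = prefix[8] - prefix[6] = 41 - 32 = 9


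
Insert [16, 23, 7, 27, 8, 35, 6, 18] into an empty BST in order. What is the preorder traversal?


Root = 16; build tree by BST insertion.
Preorder traversal: [16, 7, 6, 8, 23, 18, 27, 35]


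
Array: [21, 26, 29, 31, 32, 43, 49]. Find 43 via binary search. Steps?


Search for 43:
[0,6] mid=3 arr[3]=31
[4,6] mid=5 arr[5]=43
Total: 2 comparisons


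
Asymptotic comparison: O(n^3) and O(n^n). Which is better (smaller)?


cubic grows slower than n^n
O(n^3) is asymptotically smaller; O(n^n) grows faster


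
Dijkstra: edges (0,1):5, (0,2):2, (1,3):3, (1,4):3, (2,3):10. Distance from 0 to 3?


Dijkstra from 0:
Distances: {0: 0, 1: 5, 2: 2, 3: 8, 4: 8}
Shortest distance to 3 = 8, path = [0, 1, 3]


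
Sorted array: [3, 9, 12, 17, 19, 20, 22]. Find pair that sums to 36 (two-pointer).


Two pointers: lo=0, hi=6
Found pair: (17, 19) summing to 36


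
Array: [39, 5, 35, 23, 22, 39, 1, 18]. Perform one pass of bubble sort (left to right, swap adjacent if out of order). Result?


After one pass: [5, 35, 23, 22, 39, 1, 18, 39]


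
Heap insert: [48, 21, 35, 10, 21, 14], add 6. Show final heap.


Append 6: [48, 21, 35, 10, 21, 14, 6]
Bubble up: no swaps needed
Result: [48, 21, 35, 10, 21, 14, 6]


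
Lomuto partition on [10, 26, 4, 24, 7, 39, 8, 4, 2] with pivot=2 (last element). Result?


Elements <= 2 go left of pivot.
Result: [2, 26, 4, 24, 7, 39, 8, 4, 10], pivot at index 0


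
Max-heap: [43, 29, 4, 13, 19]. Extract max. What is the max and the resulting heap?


Max = 43
Replace root with last, heapify down
Resulting heap: [29, 19, 4, 13]


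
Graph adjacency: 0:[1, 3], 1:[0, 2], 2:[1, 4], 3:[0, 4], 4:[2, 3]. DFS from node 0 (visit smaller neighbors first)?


DFS stack-based: start with [0]
Visit order: [0, 1, 2, 4, 3]


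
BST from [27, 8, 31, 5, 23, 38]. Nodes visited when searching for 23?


BST root = 27
Search for 23: compare at each node
Path: [27, 8, 23]


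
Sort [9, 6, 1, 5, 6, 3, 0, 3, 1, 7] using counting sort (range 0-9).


Count array: [1, 2, 0, 2, 0, 1, 2, 1, 0, 1]
Reconstruct: [0, 1, 1, 3, 3, 5, 6, 6, 7, 9]


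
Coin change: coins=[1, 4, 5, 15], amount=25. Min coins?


dp[0]=0; dp[i]=1+min(dp[i-c] for c in coins)
...dp[20]=2, dp[21]=3, dp[22]=4, dp[23]=3, dp[24]=3, dp[25]=3
Minimum coins for 25 = 3


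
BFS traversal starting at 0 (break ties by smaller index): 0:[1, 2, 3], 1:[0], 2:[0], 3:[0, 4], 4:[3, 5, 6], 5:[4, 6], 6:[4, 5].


BFS queue: start with [0]
Visit order: [0, 1, 2, 3, 4, 5, 6]


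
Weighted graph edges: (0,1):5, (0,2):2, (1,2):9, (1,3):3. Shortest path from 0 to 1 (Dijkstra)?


Dijkstra from 0:
Distances: {0: 0, 1: 5, 2: 2, 3: 8}
Shortest distance to 1 = 5, path = [0, 1]


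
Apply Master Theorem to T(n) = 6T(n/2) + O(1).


a=6, b=2, c=0. log_2(6)=2.585 > c=0. Case 1: O(n^log_b(a)) = O(n^2.585)
Complexity: O(n^2.585)


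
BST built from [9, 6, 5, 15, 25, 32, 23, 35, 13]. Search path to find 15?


BST root = 9
Search for 15: compare at each node
Path: [9, 15]


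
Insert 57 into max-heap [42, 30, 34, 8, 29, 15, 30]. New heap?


Append 57: [42, 30, 34, 8, 29, 15, 30, 57]
Bubble up: swap idx 7(57) with idx 3(8); swap idx 3(57) with idx 1(30); swap idx 1(57) with idx 0(42)
Result: [57, 42, 34, 30, 29, 15, 30, 8]


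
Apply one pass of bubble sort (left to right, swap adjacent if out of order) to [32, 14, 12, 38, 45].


After one pass: [14, 12, 32, 38, 45]


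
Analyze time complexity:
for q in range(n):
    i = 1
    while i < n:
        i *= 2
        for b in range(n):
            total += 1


Per nesting level: O(n) * O(log n) * O(n) = O(n^2 log n)
Complexity: O(n^2 log n)


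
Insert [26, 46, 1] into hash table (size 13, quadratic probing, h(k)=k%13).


Insertions: 26->slot 0; 46->slot 7; 1->slot 1
Table: [26, 1, None, None, None, None, None, 46, None, None, None, None, None]


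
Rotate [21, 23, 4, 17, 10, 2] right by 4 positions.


Right rotate by 4: [4, 17, 10, 2, 21, 23]


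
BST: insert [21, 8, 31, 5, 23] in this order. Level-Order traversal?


Root = 21; build tree by BST insertion.
Level-Order traversal: [21, 8, 31, 5, 23]


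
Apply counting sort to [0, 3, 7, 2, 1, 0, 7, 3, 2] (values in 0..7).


Count array: [2, 1, 2, 2, 0, 0, 0, 2]
Reconstruct: [0, 0, 1, 2, 2, 3, 3, 7, 7]


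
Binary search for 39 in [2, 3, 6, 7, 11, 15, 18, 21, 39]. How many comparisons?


Search for 39:
[0,8] mid=4 arr[4]=11
[5,8] mid=6 arr[6]=18
[7,8] mid=7 arr[7]=21
[8,8] mid=8 arr[8]=39
Total: 4 comparisons


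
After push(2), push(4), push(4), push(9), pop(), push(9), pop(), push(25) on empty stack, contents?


push(2) -> [2]
push(4) -> [2, 4]
push(4) -> [2, 4, 4]
push(9) -> [2, 4, 4, 9]
pop() returns 9 -> [2, 4, 4]
push(9) -> [2, 4, 4, 9]
pop() returns 9 -> [2, 4, 4]
push(25) -> [2, 4, 4, 25]
Final stack (bottom to top): [2, 4, 4, 25]


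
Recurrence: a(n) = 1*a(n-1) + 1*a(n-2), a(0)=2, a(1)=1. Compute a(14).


Build bottom-up:
...a(12)=322, a(13)=521, a(14)=1*521+1*322=843


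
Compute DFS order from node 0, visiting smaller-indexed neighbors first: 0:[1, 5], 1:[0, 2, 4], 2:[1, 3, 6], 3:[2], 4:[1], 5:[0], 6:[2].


DFS stack-based: start with [0]
Visit order: [0, 1, 2, 3, 6, 4, 5]


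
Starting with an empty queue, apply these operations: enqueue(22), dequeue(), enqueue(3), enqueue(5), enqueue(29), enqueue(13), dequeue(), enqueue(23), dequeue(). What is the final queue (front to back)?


enqueue(22) -> [22]
dequeue() returns 22 -> []
enqueue(3) -> [3]
enqueue(5) -> [3, 5]
enqueue(29) -> [3, 5, 29]
enqueue(13) -> [3, 5, 29, 13]
dequeue() returns 3 -> [5, 29, 13]
enqueue(23) -> [5, 29, 13, 23]
dequeue() returns 5 -> [29, 13, 23]
Final queue (front to back): [29, 13, 23]


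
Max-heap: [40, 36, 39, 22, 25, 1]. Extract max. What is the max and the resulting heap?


Max = 40
Replace root with last, heapify down
Resulting heap: [39, 36, 1, 22, 25]


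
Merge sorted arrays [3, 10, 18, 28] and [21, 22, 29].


Compare heads, take smaller each step.
Merged: [3, 10, 18, 21, 22, 28, 29]


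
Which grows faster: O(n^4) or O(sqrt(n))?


sublinear grows slower than quartic
O(sqrt(n)) is asymptotically smaller; O(n^4) grows faster


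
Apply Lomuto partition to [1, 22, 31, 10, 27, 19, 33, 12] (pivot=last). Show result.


Elements <= 12 go left of pivot.
Result: [1, 10, 12, 22, 27, 19, 33, 31], pivot at index 2


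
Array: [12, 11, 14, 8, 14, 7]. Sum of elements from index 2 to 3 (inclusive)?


Prefix sums: [0, 12, 23, 37, 45, 59, 66]
Sum[2..3] = prefix[4] - prefix[2] = 45 - 23 = 22


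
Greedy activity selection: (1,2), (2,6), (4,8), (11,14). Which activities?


Greedy: pick earliest-ending, then skip overlaps.
Selected (3 activities): [(1, 2), (2, 6), (11, 14)]


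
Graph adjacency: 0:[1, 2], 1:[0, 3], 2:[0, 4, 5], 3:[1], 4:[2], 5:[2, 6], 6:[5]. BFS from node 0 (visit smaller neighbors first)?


BFS queue: start with [0]
Visit order: [0, 1, 2, 3, 4, 5, 6]


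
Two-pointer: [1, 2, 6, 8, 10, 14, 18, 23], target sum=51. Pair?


Two pointers: lo=0, hi=7
No pair sums to 51


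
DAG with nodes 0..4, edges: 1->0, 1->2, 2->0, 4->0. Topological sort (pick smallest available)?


Kahn's algorithm, process smallest node first
Order: [1, 2, 3, 4, 0]


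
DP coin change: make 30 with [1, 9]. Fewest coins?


dp[0]=0; dp[i]=1+min(dp[i-c] for c in coins)
...dp[25]=9, dp[26]=10, dp[27]=3, dp[28]=4, dp[29]=5, dp[30]=6
Minimum coins for 30 = 6


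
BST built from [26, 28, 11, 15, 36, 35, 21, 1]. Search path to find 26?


BST root = 26
Search for 26: compare at each node
Path: [26]


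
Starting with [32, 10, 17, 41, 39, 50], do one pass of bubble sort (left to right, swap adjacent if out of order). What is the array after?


After one pass: [10, 17, 32, 39, 41, 50]


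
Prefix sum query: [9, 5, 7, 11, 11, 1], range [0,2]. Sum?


Prefix sums: [0, 9, 14, 21, 32, 43, 44]
Sum[0..2] = prefix[3] - prefix[0] = 21 - 0 = 21


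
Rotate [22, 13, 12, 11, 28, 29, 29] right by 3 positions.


Right rotate by 3: [28, 29, 29, 22, 13, 12, 11]


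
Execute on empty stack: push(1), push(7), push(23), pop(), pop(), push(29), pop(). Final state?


push(1) -> [1]
push(7) -> [1, 7]
push(23) -> [1, 7, 23]
pop() returns 23 -> [1, 7]
pop() returns 7 -> [1]
push(29) -> [1, 29]
pop() returns 29 -> [1]
Final stack (bottom to top): [1]


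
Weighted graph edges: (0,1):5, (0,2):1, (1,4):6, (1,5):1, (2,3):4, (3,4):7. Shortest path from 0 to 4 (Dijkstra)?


Dijkstra from 0:
Distances: {0: 0, 1: 5, 2: 1, 3: 5, 4: 11, 5: 6}
Shortest distance to 4 = 11, path = [0, 1, 4]


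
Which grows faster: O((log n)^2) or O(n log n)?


polylogarithmic grows slower than linearithmic
O((log n)^2) is asymptotically smaller; O(n log n) grows faster


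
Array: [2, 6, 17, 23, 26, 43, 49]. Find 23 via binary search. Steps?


Search for 23:
[0,6] mid=3 arr[3]=23
Total: 1 comparisons


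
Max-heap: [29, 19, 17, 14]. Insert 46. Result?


Append 46: [29, 19, 17, 14, 46]
Bubble up: swap idx 4(46) with idx 1(19); swap idx 1(46) with idx 0(29)
Result: [46, 29, 17, 14, 19]


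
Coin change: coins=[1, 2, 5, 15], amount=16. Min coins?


dp[0]=0; dp[i]=1+min(dp[i-c] for c in coins)
...dp[11]=3, dp[12]=3, dp[13]=4, dp[14]=4, dp[15]=1, dp[16]=2
Minimum coins for 16 = 2


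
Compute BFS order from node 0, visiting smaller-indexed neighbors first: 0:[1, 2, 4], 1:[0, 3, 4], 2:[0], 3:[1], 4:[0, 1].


BFS queue: start with [0]
Visit order: [0, 1, 2, 4, 3]


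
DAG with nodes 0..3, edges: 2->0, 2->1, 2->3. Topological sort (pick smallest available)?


Kahn's algorithm, process smallest node first
Order: [2, 0, 1, 3]


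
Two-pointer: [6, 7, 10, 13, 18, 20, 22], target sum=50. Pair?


Two pointers: lo=0, hi=6
No pair sums to 50


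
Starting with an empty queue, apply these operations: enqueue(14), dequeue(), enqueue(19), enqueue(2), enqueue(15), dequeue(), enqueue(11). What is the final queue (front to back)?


enqueue(14) -> [14]
dequeue() returns 14 -> []
enqueue(19) -> [19]
enqueue(2) -> [19, 2]
enqueue(15) -> [19, 2, 15]
dequeue() returns 19 -> [2, 15]
enqueue(11) -> [2, 15, 11]
Final queue (front to back): [2, 15, 11]


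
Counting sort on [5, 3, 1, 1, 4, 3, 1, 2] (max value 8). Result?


Count array: [0, 3, 1, 2, 1, 1, 0, 0, 0]
Reconstruct: [1, 1, 1, 2, 3, 3, 4, 5]


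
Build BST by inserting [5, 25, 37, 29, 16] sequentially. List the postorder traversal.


Root = 5; build tree by BST insertion.
Postorder traversal: [16, 29, 37, 25, 5]


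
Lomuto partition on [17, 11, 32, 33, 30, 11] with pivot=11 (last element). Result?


Elements <= 11 go left of pivot.
Result: [11, 11, 32, 33, 30, 17], pivot at index 1


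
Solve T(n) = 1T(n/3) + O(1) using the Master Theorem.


a=1, b=3, c=0. log_3(1)=0 = c=0. Case 2: O(n^c log n) = O(log n)
Complexity: O(log n)


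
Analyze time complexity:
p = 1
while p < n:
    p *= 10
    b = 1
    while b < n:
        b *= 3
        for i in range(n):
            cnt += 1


Per nesting level: O(log n) * O(log n) * O(n) = O(n (log n)^2)
Complexity: O(n (log n)^2)


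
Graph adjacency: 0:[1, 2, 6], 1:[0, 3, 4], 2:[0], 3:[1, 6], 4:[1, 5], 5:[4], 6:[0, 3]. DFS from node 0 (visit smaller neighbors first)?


DFS stack-based: start with [0]
Visit order: [0, 1, 3, 6, 4, 5, 2]


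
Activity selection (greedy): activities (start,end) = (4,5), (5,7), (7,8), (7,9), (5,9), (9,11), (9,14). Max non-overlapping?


Greedy: pick earliest-ending, then skip overlaps.
Selected (4 activities): [(4, 5), (5, 7), (7, 8), (9, 11)]


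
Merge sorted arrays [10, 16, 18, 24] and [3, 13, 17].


Compare heads, take smaller each step.
Merged: [3, 10, 13, 16, 17, 18, 24]


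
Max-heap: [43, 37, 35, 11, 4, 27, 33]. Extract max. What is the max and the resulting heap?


Max = 43
Replace root with last, heapify down
Resulting heap: [37, 33, 35, 11, 4, 27]


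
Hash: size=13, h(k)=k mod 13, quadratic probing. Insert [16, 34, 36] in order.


Insertions: 16->slot 3; 34->slot 8; 36->slot 10
Table: [None, None, None, 16, None, None, None, None, 34, None, 36, None, None]


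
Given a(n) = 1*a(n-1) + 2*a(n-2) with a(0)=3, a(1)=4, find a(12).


Build bottom-up:
...a(10)=2390, a(11)=4778, a(12)=1*4778+2*2390=9558


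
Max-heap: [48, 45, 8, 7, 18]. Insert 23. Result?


Append 23: [48, 45, 8, 7, 18, 23]
Bubble up: swap idx 5(23) with idx 2(8)
Result: [48, 45, 23, 7, 18, 8]


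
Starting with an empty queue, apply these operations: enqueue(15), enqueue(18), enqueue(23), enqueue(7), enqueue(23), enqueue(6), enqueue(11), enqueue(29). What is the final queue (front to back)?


enqueue(15) -> [15]
enqueue(18) -> [15, 18]
enqueue(23) -> [15, 18, 23]
enqueue(7) -> [15, 18, 23, 7]
enqueue(23) -> [15, 18, 23, 7, 23]
enqueue(6) -> [15, 18, 23, 7, 23, 6]
enqueue(11) -> [15, 18, 23, 7, 23, 6, 11]
enqueue(29) -> [15, 18, 23, 7, 23, 6, 11, 29]
Final queue (front to back): [15, 18, 23, 7, 23, 6, 11, 29]


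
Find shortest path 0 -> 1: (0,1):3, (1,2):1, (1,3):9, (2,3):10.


Dijkstra from 0:
Distances: {0: 0, 1: 3, 2: 4, 3: 12}
Shortest distance to 1 = 3, path = [0, 1]


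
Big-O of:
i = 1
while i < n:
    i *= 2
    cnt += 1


Per nesting level: O(log n) = O(log n)
Complexity: O(log n)


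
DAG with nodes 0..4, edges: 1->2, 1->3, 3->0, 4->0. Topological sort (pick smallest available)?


Kahn's algorithm, process smallest node first
Order: [1, 2, 3, 4, 0]


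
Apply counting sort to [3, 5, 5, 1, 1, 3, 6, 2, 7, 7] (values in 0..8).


Count array: [0, 2, 1, 2, 0, 2, 1, 2, 0]
Reconstruct: [1, 1, 2, 3, 3, 5, 5, 6, 7, 7]


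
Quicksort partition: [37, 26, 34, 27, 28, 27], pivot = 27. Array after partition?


Elements <= 27 go left of pivot.
Result: [26, 27, 27, 37, 28, 34], pivot at index 2


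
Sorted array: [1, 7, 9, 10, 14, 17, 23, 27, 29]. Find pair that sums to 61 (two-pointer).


Two pointers: lo=0, hi=8
No pair sums to 61


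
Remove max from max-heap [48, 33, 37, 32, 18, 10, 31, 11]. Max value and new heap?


Max = 48
Replace root with last, heapify down
Resulting heap: [37, 33, 31, 32, 18, 10, 11]


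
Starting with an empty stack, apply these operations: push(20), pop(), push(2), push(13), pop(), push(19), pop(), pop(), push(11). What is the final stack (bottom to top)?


push(20) -> [20]
pop() returns 20 -> []
push(2) -> [2]
push(13) -> [2, 13]
pop() returns 13 -> [2]
push(19) -> [2, 19]
pop() returns 19 -> [2]
pop() returns 2 -> []
push(11) -> [11]
Final stack (bottom to top): [11]


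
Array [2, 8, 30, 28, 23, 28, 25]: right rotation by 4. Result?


Right rotate by 4: [28, 23, 28, 25, 2, 8, 30]


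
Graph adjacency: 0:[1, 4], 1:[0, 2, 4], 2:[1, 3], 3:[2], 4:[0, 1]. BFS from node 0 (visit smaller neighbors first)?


BFS queue: start with [0]
Visit order: [0, 1, 4, 2, 3]


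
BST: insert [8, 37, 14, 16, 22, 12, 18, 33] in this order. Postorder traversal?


Root = 8; build tree by BST insertion.
Postorder traversal: [12, 18, 33, 22, 16, 14, 37, 8]


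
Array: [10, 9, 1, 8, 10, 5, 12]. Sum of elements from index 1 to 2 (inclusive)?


Prefix sums: [0, 10, 19, 20, 28, 38, 43, 55]
Sum[1..2] = prefix[3] - prefix[1] = 20 - 10 = 10


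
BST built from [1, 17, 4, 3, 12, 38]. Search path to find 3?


BST root = 1
Search for 3: compare at each node
Path: [1, 17, 4, 3]


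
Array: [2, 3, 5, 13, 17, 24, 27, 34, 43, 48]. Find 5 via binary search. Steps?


Search for 5:
[0,9] mid=4 arr[4]=17
[0,3] mid=1 arr[1]=3
[2,3] mid=2 arr[2]=5
Total: 3 comparisons


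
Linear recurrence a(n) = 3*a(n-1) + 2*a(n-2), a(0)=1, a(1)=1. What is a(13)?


Build bottom-up:
...a(11)=442961, a(12)=1577629, a(13)=3*1577629+2*442961=5618809


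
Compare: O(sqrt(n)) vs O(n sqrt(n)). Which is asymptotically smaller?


sublinear grows slower than n^1.5
O(sqrt(n)) is asymptotically smaller; O(n sqrt(n)) grows faster


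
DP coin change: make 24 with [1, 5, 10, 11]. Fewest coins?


dp[0]=0; dp[i]=1+min(dp[i-c] for c in coins)
...dp[19]=5, dp[20]=2, dp[21]=2, dp[22]=2, dp[23]=3, dp[24]=4
Minimum coins for 24 = 4


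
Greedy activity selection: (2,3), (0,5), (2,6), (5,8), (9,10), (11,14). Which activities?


Greedy: pick earliest-ending, then skip overlaps.
Selected (4 activities): [(2, 3), (5, 8), (9, 10), (11, 14)]
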